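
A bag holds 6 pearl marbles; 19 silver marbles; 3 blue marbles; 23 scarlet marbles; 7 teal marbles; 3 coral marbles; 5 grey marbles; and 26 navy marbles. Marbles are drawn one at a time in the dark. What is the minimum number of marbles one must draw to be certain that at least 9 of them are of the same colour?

49

An adversary could hand out at most 8 marbles per colour (5 colours run out sooner): 6 + 8 + 3 + 8 + 7 + 3 + 5 + 8 = 48 marbles and still no colour has 9.
One more marble lands in a colour already at 8, so 49 draws are enough and 48 are not.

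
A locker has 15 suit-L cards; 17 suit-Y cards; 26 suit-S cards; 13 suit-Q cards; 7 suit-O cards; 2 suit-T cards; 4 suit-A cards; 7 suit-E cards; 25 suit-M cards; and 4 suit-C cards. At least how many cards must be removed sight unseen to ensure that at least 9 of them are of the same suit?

65

An adversary could hand out at most 8 cards per suit (5 suits run out sooner): 8 + 8 + 8 + 8 + 7 + 2 + 4 + 7 + 8 + 4 = 64 cards and still no suit has 9.
One more card lands in a suit already at 8, so 65 draws are enough and 64 are not.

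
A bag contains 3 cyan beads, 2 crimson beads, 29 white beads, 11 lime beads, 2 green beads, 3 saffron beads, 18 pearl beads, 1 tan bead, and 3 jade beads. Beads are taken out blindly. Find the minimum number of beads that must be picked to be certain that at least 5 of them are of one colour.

27

By the pigeonhole principle, put each drawn bead into a box by colour. The largest draw with every box below 5 takes min(count, 4) from each colour; colours with fewer than 4 contribute all they have.
Σ min(cᵢ, 4) = 3 + 2 + 4 + 4 + 2 + 3 + 4 + 1 + 3 = 26.
Draw number 26 + 1 = 27 must push one box to 5.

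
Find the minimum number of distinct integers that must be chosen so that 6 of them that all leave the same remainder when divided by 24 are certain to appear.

121

Pigeonhole: the 24 residue classes mod 24 are the pigeonholes.
With 120 integers one could put 5 in each residue class and have no class reach 6.
The 121st integer pushes some class to 6, so 24·5 + 1 = 121.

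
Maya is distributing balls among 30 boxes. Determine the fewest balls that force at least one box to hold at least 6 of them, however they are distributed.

151

With 150 balls one could put exactly 5 in each of the 30 boxes, and no box would reach 6.
One more ball must land in a box that already has 5, giving it 6.
So 30 × 5 + 1 = 151 balls are required.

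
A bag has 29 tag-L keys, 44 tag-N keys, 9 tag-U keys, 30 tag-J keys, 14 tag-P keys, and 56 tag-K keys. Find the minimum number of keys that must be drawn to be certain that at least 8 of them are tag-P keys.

In the worst case for collecting tag-P keys, every non-tag-P key comes out first.
There are 29 + 44 + 9 + 30 + 56 = 168 non-tag-P keys altogether.
After those, each further key must be tag-P, so 168 + 8 = 176 draws guarantee 8 tag-P keys.

176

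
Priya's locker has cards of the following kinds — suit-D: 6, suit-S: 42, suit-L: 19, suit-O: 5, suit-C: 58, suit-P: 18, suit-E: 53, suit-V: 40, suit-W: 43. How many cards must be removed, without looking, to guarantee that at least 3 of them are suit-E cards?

234

In the worst case for collecting suit-E cards, every non-suit-E card comes out first.
There are 6 + 42 + 19 + 5 + 58 + 18 + 40 + 43 = 231 non-suit-E cards altogether.
After those, each further card must be suit-E, so 231 + 3 = 234 draws guarantee 3 suit-E cards.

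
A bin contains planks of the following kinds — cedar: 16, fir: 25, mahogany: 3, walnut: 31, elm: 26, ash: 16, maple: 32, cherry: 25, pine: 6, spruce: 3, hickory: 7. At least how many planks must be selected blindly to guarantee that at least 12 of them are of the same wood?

97

Put each drawn plank into a box by wood. The largest draw with every box below 12 takes min(count, 11) from each wood; woods with fewer than 11 contribute all they have.
Σ min(cᵢ, 11) = 11 + 11 + 3 + 11 + 11 + 11 + 11 + 11 + 6 + 3 + 7 = 96.
Draw number 96 + 1 = 97 must push one box to 12.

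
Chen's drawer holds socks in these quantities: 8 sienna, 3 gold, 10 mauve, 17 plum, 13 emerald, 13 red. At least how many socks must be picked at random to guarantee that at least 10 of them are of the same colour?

48

By pigeonhole, put each drawn sock into a box by colour. The largest draw with every box below 10 takes min(count, 9) from each colour; colours with fewer than 9 contribute all they have.
Σ min(cᵢ, 9) = 8 + 3 + 9 + 9 + 9 + 9 = 47.
Draw number 47 + 1 = 48 must push one box to 10.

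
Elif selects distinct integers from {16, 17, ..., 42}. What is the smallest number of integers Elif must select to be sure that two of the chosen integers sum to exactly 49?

19

A set avoiding the sum 49 can contain at most one of each pair {x, 49−x}, plus the 9 elements whose complement lies outside the range.
The integers 25, …, 42 (18 of them) are such a set: any two sum to at least 25+26 = 51 > 49.
By pigeonhole, any 19th integer completes one of the 9 pairs, so 19 choices force a sum of 49.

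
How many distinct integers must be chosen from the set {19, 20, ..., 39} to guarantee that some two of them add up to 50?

16

A set avoiding the sum 50 can contain at most one of each pair {x, 50−x}, plus the 9 elements whose complement lies outside the range or equal to its own complement.
The integers 25, …, 39 (15 of them) are such a set: any two sum to at least 25+26 = 51 > 50.
By pigeonhole, any 16th integer completes one of the 6 pairs, so 16 choices force a sum of 50.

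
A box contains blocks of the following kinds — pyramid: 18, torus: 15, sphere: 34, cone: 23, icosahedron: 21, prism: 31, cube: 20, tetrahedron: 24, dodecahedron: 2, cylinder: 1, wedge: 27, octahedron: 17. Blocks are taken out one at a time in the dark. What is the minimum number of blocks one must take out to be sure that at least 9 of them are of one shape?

An adversary could hand out at most 8 blocks per shape (dodecahedron, cylinder run out sooner): 8 + 8 + 8 + 8 + 8 + 8 + 8 + 8 + 2 + 1 + 8 + 8 = 83 blocks and still no shape has 9.
One more block lands in a shape already at 8, so 84 draws are enough and 83 are not.

84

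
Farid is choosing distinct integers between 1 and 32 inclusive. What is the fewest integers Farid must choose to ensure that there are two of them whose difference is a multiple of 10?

Integers whose pairwise differences are multiples of 10 are exactly those sharing a remainder mod 10. By the pigeonhole principle, the 10 residue classes mod 10 are the pigeonholes.
With 10 integers one could put 1 in each residue class and have no class reach 2.
The 11th integer pushes some class to 2, so 10·1 + 1 = 11.

11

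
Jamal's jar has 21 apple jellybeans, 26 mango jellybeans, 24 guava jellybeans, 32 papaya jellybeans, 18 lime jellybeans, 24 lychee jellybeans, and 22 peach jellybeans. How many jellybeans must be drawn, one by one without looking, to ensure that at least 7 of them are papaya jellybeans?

In the worst case for collecting papaya jellybeans, every non-papaya jellybean comes out first.
There are 21 + 26 + 24 + 18 + 24 + 22 = 135 non-papaya jellybeans altogether.
After those, each further jellybean must be papaya, so 135 + 7 = 142 draws guarantee 7 papaya jellybeans.

142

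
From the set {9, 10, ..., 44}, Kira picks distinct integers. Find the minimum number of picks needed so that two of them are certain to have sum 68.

Two chosen integers sum to 68 exactly when both halves of some pair {x, 68−x} with 24 ≤ x ≤ 68−x ≤ 44 are chosen — 10 such pairs.
The remaining 16 elements (those with no distinct partner in range) can never complete a 68-sum, so the worst case takes all of them and one from each pair: 16 + 10 = 26.
The 27th integer has to be the second member of some pair, so 26 + 1 = 27.

27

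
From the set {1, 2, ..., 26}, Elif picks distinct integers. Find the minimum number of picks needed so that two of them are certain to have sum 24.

16

A set avoiding the sum 24 can contain at most one of each pair {x, 24−x}, plus the 4 elements whose complement lies outside the range or equal to its own complement.
The integers 12, …, 26 (15 of them) are such a set: any two sum to at least 12+13 = 25 > 24.
Any 16th integer completes one of the 11 pairs, so 16 choices force a sum of 24.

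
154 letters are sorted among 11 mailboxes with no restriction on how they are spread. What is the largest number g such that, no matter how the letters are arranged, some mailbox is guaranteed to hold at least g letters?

By the pigeonhole principle, the 11 mailboxes are the holes and the 154 letters are the pigeons.
If every mailbox held at most 13 letters, the total would be at most 11 × 13 = 143, which is less than 154.
So some mailbox holds at least ⌈154/11⌉ = 14 letters.

14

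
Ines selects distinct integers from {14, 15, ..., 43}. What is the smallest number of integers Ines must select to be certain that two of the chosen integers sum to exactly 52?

19

A set avoiding the sum 52 can contain at most one of each pair {x, 52−x}, plus the 6 elements whose complement lies outside the range or equal to its own complement.
The integers 26, …, 43 (18 of them) are such a set: any two sum to at least 26+27 = 53 > 52.
By pigeonhole, any 19th integer completes one of the 12 pairs, so 19 choices force a sum of 52.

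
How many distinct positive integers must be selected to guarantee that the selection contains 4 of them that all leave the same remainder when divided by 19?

58

By pigeonhole, the 19 residue classes mod 19 are the pigeonholes.
With 57 integers one could put 3 in each residue class and have no class reach 4.
The 58th integer pushes some class to 4, so 19·3 + 1 = 58.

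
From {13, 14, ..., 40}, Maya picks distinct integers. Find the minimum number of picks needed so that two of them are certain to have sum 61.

19

A set avoiding the sum 61 can contain at most one of each pair {x, 61−x}, plus the 8 elements whose complement lies outside the range.
The integers 13, …, 30 (18 of them) are such a set: any two sum to at least 13+14 = 27 and at most 29+30 = 59 < 61.
Pigeonhole: any 19th integer completes one of the 10 pairs, so 19 choices force a sum of 61.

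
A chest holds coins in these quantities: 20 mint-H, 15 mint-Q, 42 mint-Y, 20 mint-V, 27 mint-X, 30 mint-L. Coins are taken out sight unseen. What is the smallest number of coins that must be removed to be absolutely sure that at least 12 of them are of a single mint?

Pigeonhole: the 6 mints are the holes; the coins drawn are the pigeons.
To avoid 12 of any one mint, the worst case takes at most 11 of each mint.
That gives 11 + 11 + 11 + 11 + 11 + 11 = 66 coins with no mint reaching 12.
The next coin forces some mint to 12, so 66 + 1 = 67.

67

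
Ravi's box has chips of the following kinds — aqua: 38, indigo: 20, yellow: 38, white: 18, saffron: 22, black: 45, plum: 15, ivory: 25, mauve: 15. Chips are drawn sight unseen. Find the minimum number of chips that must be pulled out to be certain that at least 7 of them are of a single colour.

An adversary could hand out at most 6 chips per colour: 6 + 6 + 6 + 6 + 6 + 6 + 6 + 6 + 6 = 54 chips and still no colour has 7.
Pigeonhole: one more chip lands in a colour already at 6, so 55 draws are enough and 54 are not.

55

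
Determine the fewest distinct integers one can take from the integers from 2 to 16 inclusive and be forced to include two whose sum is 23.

A set avoiding the sum 23 can contain at most one of each pair {x, 23−x}, plus the 5 elements whose complement lies outside the range.
The integers 2, …, 11 (10 of them) are such a set: any two sum to at least 2+3 = 5 and at most 10+11 = 21 < 23.
By the pigeonhole principle, any 11th integer completes one of the 5 pairs, so 11 choices force a sum of 23.

11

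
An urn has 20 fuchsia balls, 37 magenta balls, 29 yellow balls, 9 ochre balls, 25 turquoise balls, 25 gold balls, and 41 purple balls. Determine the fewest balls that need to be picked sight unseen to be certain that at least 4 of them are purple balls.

In the worst case for collecting purple balls, every non-purple ball comes out first.
There are 20 + 37 + 29 + 9 + 25 + 25 = 145 non-purple balls altogether.
After those, each further ball must be purple, so 145 + 4 = 149 draws guarantee 4 purple balls.

149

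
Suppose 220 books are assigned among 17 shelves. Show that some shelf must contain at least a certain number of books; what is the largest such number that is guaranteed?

The 17 shelves are the holes and the 220 books are the pigeons.
If every shelf held at most 12 books, the total would be at most 17 × 12 = 204, which is less than 220.
So some shelf holds at least ⌈220/17⌉ = 13 books.

13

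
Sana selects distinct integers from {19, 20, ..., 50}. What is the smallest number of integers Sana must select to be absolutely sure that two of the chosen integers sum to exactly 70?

18

Two chosen integers sum to 70 exactly when both halves of some pair {x, 70−x} with 20 ≤ x ≤ 70−x ≤ 50 are chosen — 15 such pairs.
The remaining 2 elements (those with no distinct partner in range) can never complete a 70-sum, so the worst case takes all of them and one from each pair: 2 + 15 = 17.
By the pigeonhole principle, the 18th integer has to be the second member of some pair, so 17 + 1 = 18.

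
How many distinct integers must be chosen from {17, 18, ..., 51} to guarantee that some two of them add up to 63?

21

A set avoiding the sum 63 can contain at most one of each pair {x, 63−x}, plus the 5 elements whose complement lies outside the range.
The integers 32, …, 51 (20 of them) are such a set: any two sum to at least 32+33 = 65 > 63.
Any 21st integer completes one of the 15 pairs, so 21 choices force a sum of 63.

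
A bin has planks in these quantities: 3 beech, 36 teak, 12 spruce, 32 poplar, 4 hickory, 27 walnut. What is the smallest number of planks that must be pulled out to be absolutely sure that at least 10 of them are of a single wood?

44

An adversary could hand out at most 9 planks per wood (beech, hickory run out sooner): 3 + 9 + 9 + 9 + 4 + 9 = 43 planks and still no wood has 10.
One more plank lands in a wood already at 9, so 44 draws are enough and 43 are not.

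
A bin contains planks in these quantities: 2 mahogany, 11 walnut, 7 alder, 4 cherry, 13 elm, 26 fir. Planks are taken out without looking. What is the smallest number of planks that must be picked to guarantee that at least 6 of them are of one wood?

27

Put each drawn plank into a box by wood. The largest draw with every box below 6 takes min(count, 5) from each wood; woods with fewer than 5 contribute all they have.
Σ min(cᵢ, 5) = 2 + 5 + 5 + 4 + 5 + 5 = 26.
Draw number 26 + 1 = 27 must push one box to 6.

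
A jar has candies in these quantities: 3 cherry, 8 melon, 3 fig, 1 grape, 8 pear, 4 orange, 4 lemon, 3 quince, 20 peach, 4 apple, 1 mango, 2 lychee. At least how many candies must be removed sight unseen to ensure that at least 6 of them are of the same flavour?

The 12 flavours are the holes; the candies drawn are the pigeons.
To avoid 6 of any one flavour, the worst case takes at most 5 of each flavour, or every candy of a flavour that has fewer than 5.
That gives 3 + 5 + 3 + 1 + 5 + 4 + 4 + 3 + 5 + 4 + 1 + 2 = 40 candies with no flavour reaching 6.
The next candy forces some flavour to 6, so 40 + 1 = 41.

41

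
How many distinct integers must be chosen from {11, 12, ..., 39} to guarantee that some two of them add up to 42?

20

A set avoiding the sum 42 can contain at most one of each pair {x, 42−x}, plus the 9 elements whose complement lies outside the range or equal to its own complement.
The integers 21, …, 39 (19 of them) are such a set: any two sum to at least 21+22 = 43 > 42.
Any 20th integer completes one of the 10 pairs, so 20 choices force a sum of 42.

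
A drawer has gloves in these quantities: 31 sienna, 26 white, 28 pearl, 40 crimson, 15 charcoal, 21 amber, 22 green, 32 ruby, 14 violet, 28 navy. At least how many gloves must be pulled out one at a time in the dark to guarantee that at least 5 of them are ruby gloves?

In the worst case for collecting ruby gloves, every non-ruby glove comes out first.
There are 31 + 26 + 28 + 40 + 15 + 21 + 22 + 14 + 28 = 225 non-ruby gloves altogether.
After those, each further glove must be ruby, so 225 + 5 = 230 draws guarantee 5 ruby gloves.

230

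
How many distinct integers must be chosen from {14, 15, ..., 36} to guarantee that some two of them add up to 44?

16

Group the elements by complementary pair {x, 44−x}: {14,30}, {15,29}, {16,28}, …, giving 8 two-element pairs; the single value 22 (it cannot pair with itself since the integers are distinct); and 6 integers whose partner 44−x falls outside [14,36].
Treating each of those 15 groups as a pigeonhole, one can pick one integer per group — 15 integers — with no two summing to 44.
The 16th integer lands in an occupied pair, forcing a sum of 44.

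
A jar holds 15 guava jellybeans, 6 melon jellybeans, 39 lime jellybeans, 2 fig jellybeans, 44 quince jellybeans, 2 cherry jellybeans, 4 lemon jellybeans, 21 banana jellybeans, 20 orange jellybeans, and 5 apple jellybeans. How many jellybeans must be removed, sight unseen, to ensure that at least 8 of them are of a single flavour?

An adversary could hand out at most 7 jellybeans per flavour (5 flavours run out sooner): 7 + 6 + 7 + 2 + 7 + 2 + 4 + 7 + 7 + 5 = 54 jellybeans and still no flavour has 8.
Pigeonhole: one more jellybean lands in a flavour already at 7, so 55 draws are enough and 54 are not.

55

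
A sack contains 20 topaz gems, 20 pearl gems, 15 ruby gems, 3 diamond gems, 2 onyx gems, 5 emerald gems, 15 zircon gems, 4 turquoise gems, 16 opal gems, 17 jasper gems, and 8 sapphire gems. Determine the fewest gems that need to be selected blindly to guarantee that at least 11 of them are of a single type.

An adversary could hand out at most 10 gems per type (5 types run out sooner): 10 + 10 + 10 + 3 + 2 + 5 + 10 + 4 + 10 + 10 + 8 = 82 gems and still no type has 11.
One more gem lands in a type already at 10, so 83 draws are enough and 82 are not.

83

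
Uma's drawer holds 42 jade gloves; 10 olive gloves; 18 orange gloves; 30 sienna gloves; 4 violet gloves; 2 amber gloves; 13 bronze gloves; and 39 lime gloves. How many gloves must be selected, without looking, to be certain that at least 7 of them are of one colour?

By the pigeonhole principle, the 8 colours are the holes; the gloves drawn are the pigeons.
To avoid 7 of any one colour, the worst case takes at most 6 of each colour, or every glove of a colour that has fewer than 6.
That gives 6 + 6 + 6 + 6 + 4 + 2 + 6 + 6 = 42 gloves with no colour reaching 7.
The next glove forces some colour to 7, so 42 + 1 = 43.

43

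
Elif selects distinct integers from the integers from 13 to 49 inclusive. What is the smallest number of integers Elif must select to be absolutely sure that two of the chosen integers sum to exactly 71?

Group the elements by complementary pair {x, 71−x}: {22,49}, {23,48}, {24,47}, …, giving 14 two-element pairs and 9 integers whose partner 71−x falls outside [13,49].
Treating each of those 23 groups as a pigeonhole, one can pick one integer per group — 23 integers — with no two summing to 71.
The 24th integer lands in an occupied pair, forcing a sum of 71.

24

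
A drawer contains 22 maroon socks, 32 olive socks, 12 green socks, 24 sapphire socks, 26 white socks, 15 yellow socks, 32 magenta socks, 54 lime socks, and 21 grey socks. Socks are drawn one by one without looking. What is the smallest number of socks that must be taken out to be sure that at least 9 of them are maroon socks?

In the worst case for collecting maroon socks, every non-maroon sock comes out first.
There are 32 + 12 + 24 + 26 + 15 + 32 + 54 + 21 = 216 non-maroon socks altogether.
After those, each further sock must be maroon, so 216 + 9 = 225 draws guarantee 9 maroon socks.

225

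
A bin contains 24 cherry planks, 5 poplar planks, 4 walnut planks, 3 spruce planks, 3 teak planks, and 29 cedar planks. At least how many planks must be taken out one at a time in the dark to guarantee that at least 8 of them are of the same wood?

30

Put each drawn plank into a box by wood. The largest draw with every box below 8 takes min(count, 7) from each wood; woods with fewer than 7 contribute all they have.
Σ min(cᵢ, 7) = 7 + 5 + 4 + 3 + 3 + 7 = 29.
Draw number 29 + 1 = 30 must push one box to 8.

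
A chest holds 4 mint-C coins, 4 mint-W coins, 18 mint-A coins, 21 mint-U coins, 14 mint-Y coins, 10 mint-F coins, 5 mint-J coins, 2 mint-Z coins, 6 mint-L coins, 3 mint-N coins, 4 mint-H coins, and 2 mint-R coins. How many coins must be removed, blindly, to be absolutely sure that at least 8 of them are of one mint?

By pigeonhole, the 12 mints are the holes; the coins drawn are the pigeons.
To avoid 8 of any one mint, the worst case takes at most 7 of each mint, or every coin of a mint that has fewer than 7.
That gives 4 + 4 + 7 + 7 + 7 + 7 + 5 + 2 + 6 + 3 + 4 + 2 = 58 coins with no mint reaching 8.
The next coin forces some mint to 8, so 58 + 1 = 59.

59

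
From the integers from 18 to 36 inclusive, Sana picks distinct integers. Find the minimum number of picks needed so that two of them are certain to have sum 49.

Group the elements by complementary pair {x, 49−x}: {18,31}, {19,30}, {20,29}, …, giving 7 two-element pairs and 5 integers whose partner 49−x falls outside [18,36].
Pigeonhole: treating each of those 12 groups as a pigeonhole, one can pick one integer per group — 12 integers — with no two summing to 49.
The 13th integer lands in an occupied pair, forcing a sum of 49.

13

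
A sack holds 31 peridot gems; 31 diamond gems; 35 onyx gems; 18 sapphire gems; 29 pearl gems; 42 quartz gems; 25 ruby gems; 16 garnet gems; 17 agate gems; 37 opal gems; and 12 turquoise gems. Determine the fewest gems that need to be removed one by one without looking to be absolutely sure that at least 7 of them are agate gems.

283

In the worst case for collecting agate gems, every non-agate gem comes out first.
There are 31 + 31 + 35 + 18 + 29 + 42 + 25 + 16 + 37 + 12 = 276 non-agate gems altogether.
After those, each further gem must be agate, so 276 + 7 = 283 draws guarantee 7 agate gems.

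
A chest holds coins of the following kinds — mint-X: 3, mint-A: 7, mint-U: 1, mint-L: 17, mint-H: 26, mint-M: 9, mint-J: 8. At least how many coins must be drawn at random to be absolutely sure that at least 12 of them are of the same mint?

51

An adversary could hand out at most 11 coins per mint (5 mints run out sooner): 3 + 7 + 1 + 11 + 11 + 9 + 8 = 50 coins and still no mint has 12.
By the pigeonhole principle, one more coin lands in a mint already at 11, so 51 draws are enough and 50 are not.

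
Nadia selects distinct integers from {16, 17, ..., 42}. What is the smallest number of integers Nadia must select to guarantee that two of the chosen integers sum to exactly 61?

Two chosen integers sum to 61 exactly when both halves of some pair {x, 61−x} with 19 ≤ x ≤ 61−x ≤ 42 are chosen — 12 such pairs.
The remaining 3 elements (those with no distinct partner in range) can never complete a 61-sum, so the worst case takes all of them and one from each pair: 3 + 12 = 15.
The 16th integer has to be the second member of some pair, so 15 + 1 = 16.

16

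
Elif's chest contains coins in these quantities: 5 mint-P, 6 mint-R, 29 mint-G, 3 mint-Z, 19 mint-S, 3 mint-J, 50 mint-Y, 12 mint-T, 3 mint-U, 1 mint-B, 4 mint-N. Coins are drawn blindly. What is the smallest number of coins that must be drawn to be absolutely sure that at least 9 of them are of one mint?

58

An adversary could hand out at most 8 coins per mint (7 mints run out sooner): 5 + 6 + 8 + 3 + 8 + 3 + 8 + 8 + 3 + 1 + 4 = 57 coins and still no mint has 9.
One more coin lands in a mint already at 8, so 58 draws are enough and 57 are not.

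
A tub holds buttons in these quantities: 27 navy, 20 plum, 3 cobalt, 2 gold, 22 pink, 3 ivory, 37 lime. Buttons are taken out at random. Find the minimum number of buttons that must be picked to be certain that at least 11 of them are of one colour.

The 7 colours are the holes; the buttons drawn are the pigeons.
To avoid 11 of any one colour, the worst case takes at most 10 of each colour, or every button of a colour that has fewer than 10.
That gives 10 + 10 + 3 + 2 + 10 + 3 + 10 = 48 buttons with no colour reaching 11.
The next button forces some colour to 11, so 48 + 1 = 49.

49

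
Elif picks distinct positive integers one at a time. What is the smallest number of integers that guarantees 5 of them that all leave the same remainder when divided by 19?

77

By the pigeonhole principle, the 19 residue classes mod 19 are the pigeonholes.
With 76 integers one could put 4 in each residue class and have no class reach 5.
The 77th integer pushes some class to 5, so 19·4 + 1 = 77.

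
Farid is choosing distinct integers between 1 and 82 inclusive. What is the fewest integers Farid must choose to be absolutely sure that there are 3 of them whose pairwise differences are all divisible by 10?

21

Integers whose pairwise differences are multiples of 10 are exactly those sharing a remainder mod 10. By the pigeonhole principle, the 10 residue classes mod 10 are the pigeonholes.
With 20 integers one could put 2 in each residue class and have no class reach 3.
The 21st integer pushes some class to 3, so 10·2 + 1 = 21.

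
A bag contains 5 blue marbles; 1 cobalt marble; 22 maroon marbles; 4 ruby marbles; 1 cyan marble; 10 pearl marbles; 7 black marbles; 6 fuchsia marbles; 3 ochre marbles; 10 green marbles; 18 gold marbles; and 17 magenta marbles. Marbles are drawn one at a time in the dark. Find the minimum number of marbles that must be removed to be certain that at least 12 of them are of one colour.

The 12 colours are the holes; the marbles drawn are the pigeons.
To avoid 12 of any one colour, the worst case takes at most 11 of each colour, or every marble of a colour that has fewer than 11.
That gives 5 + 1 + 11 + 4 + 1 + 10 + 7 + 6 + 3 + 10 + 11 + 11 = 80 marbles with no colour reaching 12.
The next marble forces some colour to 12, so 80 + 1 = 81.

81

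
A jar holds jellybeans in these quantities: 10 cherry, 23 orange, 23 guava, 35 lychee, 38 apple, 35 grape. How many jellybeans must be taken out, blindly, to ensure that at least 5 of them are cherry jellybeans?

In the worst case for collecting cherry jellybeans, every non-cherry jellybean comes out first.
There are 23 + 23 + 35 + 38 + 35 = 154 non-cherry jellybeans altogether.
After those, each further jellybean must be cherry, so 154 + 5 = 159 draws guarantee 5 cherry jellybeans.

159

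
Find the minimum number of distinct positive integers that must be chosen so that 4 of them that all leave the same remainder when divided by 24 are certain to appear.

73

The 24 residue classes mod 24 are the pigeonholes.
With 72 integers one could put 3 in each residue class and have no class reach 4.
The 73rd integer pushes some class to 4, so 24·3 + 1 = 73.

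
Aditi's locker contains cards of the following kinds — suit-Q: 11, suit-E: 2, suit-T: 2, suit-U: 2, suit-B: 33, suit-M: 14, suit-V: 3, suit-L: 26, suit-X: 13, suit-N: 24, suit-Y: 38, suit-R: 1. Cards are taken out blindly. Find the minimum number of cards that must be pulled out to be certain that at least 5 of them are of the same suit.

39

The 12 suits are the holes; the cards drawn are the pigeons.
To avoid 5 of any one suit, the worst case takes at most 4 of each suit, or every card of a suit that has fewer than 4.
That gives 4 + 2 + 2 + 2 + 4 + 4 + 3 + 4 + 4 + 4 + 4 + 1 = 38 cards with no suit reaching 5.
The next card forces some suit to 5, so 38 + 1 = 39.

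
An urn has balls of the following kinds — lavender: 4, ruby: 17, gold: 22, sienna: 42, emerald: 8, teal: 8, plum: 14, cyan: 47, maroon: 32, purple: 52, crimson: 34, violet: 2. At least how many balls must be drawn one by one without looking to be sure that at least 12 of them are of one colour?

111

An adversary could hand out at most 11 balls per colour (4 colours run out sooner): 4 + 11 + 11 + 11 + 8 + 8 + 11 + 11 + 11 + 11 + 11 + 2 = 110 balls and still no colour has 12.
One more ball lands in a colour already at 11, so 111 draws are enough and 110 are not.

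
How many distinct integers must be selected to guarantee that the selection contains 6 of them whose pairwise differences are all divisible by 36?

Integers whose pairwise differences are multiples of 36 are exactly those sharing a remainder mod 36. By the pigeonhole principle, the 36 residue classes mod 36 are the pigeonholes.
With 180 integers one could put 5 in each residue class and have no class reach 6.
The 181st integer pushes some class to 6, so 36·5 + 1 = 181.

181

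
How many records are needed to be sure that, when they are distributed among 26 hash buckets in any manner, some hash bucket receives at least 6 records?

With 130 records one could put exactly 5 in each of the 26 hash buckets, and no hash bucket would reach 6.
One more record must land in a hash bucket that already has 5, giving it 6.
So 26 × 5 + 1 = 131 records are required.

131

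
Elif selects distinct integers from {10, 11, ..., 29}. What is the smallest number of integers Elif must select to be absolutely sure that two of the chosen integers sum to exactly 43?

13

Group the elements by complementary pair {x, 43−x}: {14,29}, {15,28}, {16,27}, …, giving 8 two-element pairs and 4 integers whose partner 43−x falls outside [10,29].
Treating each of those 12 groups as a pigeonhole, one can pick one integer per group — 12 integers — with no two summing to 43.
The 13th integer lands in an occupied pair, forcing a sum of 43.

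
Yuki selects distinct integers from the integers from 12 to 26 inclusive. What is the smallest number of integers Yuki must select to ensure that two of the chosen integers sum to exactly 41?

Group the elements by complementary pair {x, 41−x}: {15,26}, {16,25}, {17,24}, …, giving 6 two-element pairs and 3 integers whose partner 41−x falls outside [12,26].
Treating each of those 9 groups as a pigeonhole, one can pick one integer per group — 9 integers — with no two summing to 41.
The 10th integer lands in an occupied pair, forcing a sum of 41.

10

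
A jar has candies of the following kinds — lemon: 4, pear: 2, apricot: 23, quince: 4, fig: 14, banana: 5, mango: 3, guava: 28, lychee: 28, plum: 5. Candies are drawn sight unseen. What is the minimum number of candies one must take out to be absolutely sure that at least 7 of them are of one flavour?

Put each drawn candy into a box by flavour. The largest draw with every box below 7 takes min(count, 6) from each flavour; flavours with fewer than 6 contribute all they have.
Σ min(cᵢ, 6) = 4 + 2 + 6 + 4 + 6 + 5 + 3 + 6 + 6 + 5 = 47.
Draw number 47 + 1 = 48 must push one box to 7.

48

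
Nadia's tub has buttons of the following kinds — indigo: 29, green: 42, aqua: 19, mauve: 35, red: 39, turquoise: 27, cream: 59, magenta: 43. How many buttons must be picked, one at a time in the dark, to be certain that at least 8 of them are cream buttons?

242

In the worst case for collecting cream buttons, every non-cream button comes out first.
There are 29 + 42 + 19 + 35 + 39 + 27 + 43 = 234 non-cream buttons altogether.
After those, each further button must be cream, so 234 + 8 = 242 draws guarantee 8 cream buttons.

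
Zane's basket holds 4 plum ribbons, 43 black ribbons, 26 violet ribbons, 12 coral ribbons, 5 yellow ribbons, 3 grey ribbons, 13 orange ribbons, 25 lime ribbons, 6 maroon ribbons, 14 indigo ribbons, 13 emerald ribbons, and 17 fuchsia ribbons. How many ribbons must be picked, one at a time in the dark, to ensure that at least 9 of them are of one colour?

By the pigeonhole principle, the 12 colours are the holes; the ribbons drawn are the pigeons.
To avoid 9 of any one colour, the worst case takes at most 8 of each colour, or every ribbon of a colour that has fewer than 8.
That gives 4 + 8 + 8 + 8 + 5 + 3 + 8 + 8 + 6 + 8 + 8 + 8 = 82 ribbons with no colour reaching 9.
The next ribbon forces some colour to 9, so 82 + 1 = 83.

83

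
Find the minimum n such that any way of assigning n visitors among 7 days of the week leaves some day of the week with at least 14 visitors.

With 91 visitors one could put exactly 13 in each of the 7 days of the week, and no day of the week would reach 14.
One more visitor must land in a day of the week that already has 13, giving it 14.
So 7 × 13 + 1 = 92 visitors are required.

92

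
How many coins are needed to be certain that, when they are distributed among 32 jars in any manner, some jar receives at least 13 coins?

385

With 384 coins one could put exactly 12 in each of the 32 jars, and no jar would reach 13.
Pigeonhole: one more coin must land in a jar that already has 12, giving it 13.
So 32 × 12 + 1 = 385 coins are required.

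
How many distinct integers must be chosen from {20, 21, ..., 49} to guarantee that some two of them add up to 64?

19

A set avoiding the sum 64 can contain at most one of each pair {x, 64−x}, plus the 6 elements whose complement lies outside the range or equal to its own complement.
The integers 32, …, 49 (18 of them) are such a set: any two sum to at least 32+33 = 65 > 64.
Any 19th integer completes one of the 12 pairs, so 19 choices force a sum of 64.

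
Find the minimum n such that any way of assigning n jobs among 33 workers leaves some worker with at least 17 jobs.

With 528 jobs one could put exactly 16 in each of the 33 workers, and no worker would reach 17.
Pigeonhole: one more job must land in a worker that already has 16, giving it 17.
So 33 × 16 + 1 = 529 jobs are required.

529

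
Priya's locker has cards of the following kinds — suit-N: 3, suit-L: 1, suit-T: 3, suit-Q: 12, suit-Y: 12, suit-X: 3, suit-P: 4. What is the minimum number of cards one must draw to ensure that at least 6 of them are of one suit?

The 7 suits are the holes; the cards drawn are the pigeons.
To avoid 6 of any one suit, the worst case takes at most 5 of each suit, or every card of a suit that has fewer than 5.
That gives 3 + 1 + 3 + 5 + 5 + 3 + 4 = 24 cards with no suit reaching 6.
The next card forces some suit to 6, so 24 + 1 = 25.

25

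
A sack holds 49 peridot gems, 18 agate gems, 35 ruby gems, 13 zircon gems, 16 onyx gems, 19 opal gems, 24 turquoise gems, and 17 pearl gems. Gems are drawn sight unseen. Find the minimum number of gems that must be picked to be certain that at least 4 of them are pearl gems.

178

In the worst case for collecting pearl gems, every non-pearl gem comes out first.
There are 49 + 18 + 35 + 13 + 16 + 19 + 24 = 174 non-pearl gems altogether.
After those, each further gem must be pearl, so 174 + 4 = 178 draws guarantee 4 pearl gems.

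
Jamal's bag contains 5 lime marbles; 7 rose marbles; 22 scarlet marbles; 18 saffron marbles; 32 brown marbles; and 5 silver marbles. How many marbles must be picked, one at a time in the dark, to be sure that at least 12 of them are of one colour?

An adversary could hand out at most 11 marbles per colour (lime, rose, silver run out sooner): 5 + 7 + 11 + 11 + 11 + 5 = 50 marbles and still no colour has 12.
By the pigeonhole principle, one more marble lands in a colour already at 11, so 51 draws are enough and 50 are not.

51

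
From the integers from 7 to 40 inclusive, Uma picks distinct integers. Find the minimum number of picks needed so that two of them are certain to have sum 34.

Group the elements by complementary pair {x, 34−x}: {7,27}, {8,26}, {9,25}, …, giving 10 two-element pairs, the single value 17 (it cannot pair with itself since the integers are distinct), and 13 integers whose partner 34−x falls outside [7,40].
Treating each of those 24 groups as a pigeonhole, one can pick one integer per group — 24 integers — with no two summing to 34.
The 25th integer lands in an occupied pair, forcing a sum of 34.

25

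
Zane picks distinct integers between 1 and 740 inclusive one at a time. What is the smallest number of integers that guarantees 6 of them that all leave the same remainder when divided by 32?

By the pigeonhole principle, the 32 residue classes mod 32 are the pigeonholes.
With 160 integers one could put 5 in each residue class and have no class reach 6.
The 161st integer pushes some class to 6, so 32·5 + 1 = 161.

161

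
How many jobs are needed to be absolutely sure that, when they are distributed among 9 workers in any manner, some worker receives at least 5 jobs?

37

With 36 jobs one could put exactly 4 in each of the 9 workers, and no worker would reach 5.
One more job must land in a worker that already has 4, giving it 5.
So 9 × 4 + 1 = 37 jobs are required.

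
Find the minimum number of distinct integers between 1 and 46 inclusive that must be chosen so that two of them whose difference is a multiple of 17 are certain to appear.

18

Integers whose pairwise differences are multiples of 17 are exactly those sharing a remainder mod 17. The 17 residue classes mod 17 are the pigeonholes.
With 17 integers one could put 1 in each residue class and have no class reach 2.
The 18th integer pushes some class to 2, so 17·1 + 1 = 18.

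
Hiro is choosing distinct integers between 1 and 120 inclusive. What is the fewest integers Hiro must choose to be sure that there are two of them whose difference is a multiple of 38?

39

Integers whose pairwise differences are multiples of 38 are exactly those sharing a remainder mod 38. Pigeonhole: the 38 residue classes mod 38 are the pigeonholes.
With 38 integers one could put 1 in each residue class and have no class reach 2.
The 39th integer pushes some class to 2, so 38·1 + 1 = 39.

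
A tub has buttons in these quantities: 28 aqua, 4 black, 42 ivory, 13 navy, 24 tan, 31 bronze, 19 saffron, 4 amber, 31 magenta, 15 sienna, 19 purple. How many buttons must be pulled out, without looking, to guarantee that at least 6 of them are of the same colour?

54

By the pigeonhole principle, the 11 colours are the holes; the buttons drawn are the pigeons.
To avoid 6 of any one colour, the worst case takes at most 5 of each colour, or every button of a colour that has fewer than 5.
That gives 5 + 4 + 5 + 5 + 5 + 5 + 5 + 4 + 5 + 5 + 5 = 53 buttons with no colour reaching 6.
The next button forces some colour to 6, so 53 + 1 = 54.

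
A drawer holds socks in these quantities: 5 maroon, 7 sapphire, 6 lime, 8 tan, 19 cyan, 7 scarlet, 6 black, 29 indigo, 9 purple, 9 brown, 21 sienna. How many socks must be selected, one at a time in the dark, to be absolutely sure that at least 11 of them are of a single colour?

By the pigeonhole principle, put each drawn sock into a box by colour. The largest draw with every box below 11 takes min(count, 10) from each colour; colours with fewer than 10 contribute all they have.
Σ min(cᵢ, 10) = 5 + 7 + 6 + 8 + 10 + 7 + 6 + 10 + 9 + 9 + 10 = 87.
Draw number 87 + 1 = 88 must push one box to 11.

88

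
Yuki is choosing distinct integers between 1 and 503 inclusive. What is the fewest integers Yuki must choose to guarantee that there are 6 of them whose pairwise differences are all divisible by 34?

171

Integers whose pairwise differences are multiples of 34 are exactly those sharing a remainder mod 34. The 34 residue classes mod 34 are the pigeonholes.
With 170 integers one could put 5 in each residue class and have no class reach 6.
The 171st integer pushes some class to 6, so 34·5 + 1 = 171.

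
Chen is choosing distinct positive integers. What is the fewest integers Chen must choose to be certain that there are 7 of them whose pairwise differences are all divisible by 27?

Integers whose pairwise differences are multiples of 27 are exactly those sharing a remainder mod 27. By pigeonhole, the 27 residue classes mod 27 are the pigeonholes.
With 162 integers one could put 6 in each residue class and have no class reach 7.
The 163rd integer pushes some class to 7, so 27·6 + 1 = 163.

163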